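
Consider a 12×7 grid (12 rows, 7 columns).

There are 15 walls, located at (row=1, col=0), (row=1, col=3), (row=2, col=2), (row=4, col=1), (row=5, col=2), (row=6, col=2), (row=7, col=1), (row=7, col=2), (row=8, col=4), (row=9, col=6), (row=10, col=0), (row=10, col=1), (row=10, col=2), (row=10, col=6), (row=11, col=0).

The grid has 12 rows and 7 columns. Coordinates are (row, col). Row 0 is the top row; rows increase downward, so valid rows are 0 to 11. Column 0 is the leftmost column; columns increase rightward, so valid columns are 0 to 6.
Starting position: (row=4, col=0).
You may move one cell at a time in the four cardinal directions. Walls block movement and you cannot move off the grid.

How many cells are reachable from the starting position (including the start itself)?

BFS flood-fill from (row=4, col=0):
  Distance 0: (row=4, col=0)
  Distance 1: (row=3, col=0), (row=5, col=0)
  Distance 2: (row=2, col=0), (row=3, col=1), (row=5, col=1), (row=6, col=0)
  Distance 3: (row=2, col=1), (row=3, col=2), (row=6, col=1), (row=7, col=0)
  Distance 4: (row=1, col=1), (row=3, col=3), (row=4, col=2), (row=8, col=0)
  Distance 5: (row=0, col=1), (row=1, col=2), (row=2, col=3), (row=3, col=4), (row=4, col=3), (row=8, col=1), (row=9, col=0)
  Distance 6: (row=0, col=0), (row=0, col=2), (row=2, col=4), (row=3, col=5), (row=4, col=4), (row=5, col=3), (row=8, col=2), (row=9, col=1)
  Distance 7: (row=0, col=3), (row=1, col=4), (row=2, col=5), (row=3, col=6), (row=4, col=5), (row=5, col=4), (row=6, col=3), (row=8, col=3), (row=9, col=2)
  Distance 8: (row=0, col=4), (row=1, col=5), (row=2, col=6), (row=4, col=6), (row=5, col=5), (row=6, col=4), (row=7, col=3), (row=9, col=3)
  Distance 9: (row=0, col=5), (row=1, col=6), (row=5, col=6), (row=6, col=5), (row=7, col=4), (row=9, col=4), (row=10, col=3)
  Distance 10: (row=0, col=6), (row=6, col=6), (row=7, col=5), (row=9, col=5), (row=10, col=4), (row=11, col=3)
  Distance 11: (row=7, col=6), (row=8, col=5), (row=10, col=5), (row=11, col=2), (row=11, col=4)
  Distance 12: (row=8, col=6), (row=11, col=1), (row=11, col=5)
  Distance 13: (row=11, col=6)
Total reachable: 69 (grid has 69 open cells total)

Answer: Reachable cells: 69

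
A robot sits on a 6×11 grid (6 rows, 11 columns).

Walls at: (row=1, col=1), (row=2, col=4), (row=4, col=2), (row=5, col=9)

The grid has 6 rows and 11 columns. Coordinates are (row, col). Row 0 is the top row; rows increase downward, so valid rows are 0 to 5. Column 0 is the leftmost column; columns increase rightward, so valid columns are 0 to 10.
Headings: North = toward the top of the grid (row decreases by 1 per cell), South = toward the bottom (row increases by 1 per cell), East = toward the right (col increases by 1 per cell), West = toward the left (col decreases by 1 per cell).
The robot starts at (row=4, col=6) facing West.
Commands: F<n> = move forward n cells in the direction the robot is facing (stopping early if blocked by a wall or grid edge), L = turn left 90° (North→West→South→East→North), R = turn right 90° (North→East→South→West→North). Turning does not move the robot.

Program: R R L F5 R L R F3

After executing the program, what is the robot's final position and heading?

Start: (row=4, col=6), facing West
  R: turn right, now facing North
  R: turn right, now facing East
  L: turn left, now facing North
  F5: move forward 4/5 (blocked), now at (row=0, col=6)
  R: turn right, now facing East
  L: turn left, now facing North
  R: turn right, now facing East
  F3: move forward 3, now at (row=0, col=9)
Final: (row=0, col=9), facing East

Answer: Final position: (row=0, col=9), facing East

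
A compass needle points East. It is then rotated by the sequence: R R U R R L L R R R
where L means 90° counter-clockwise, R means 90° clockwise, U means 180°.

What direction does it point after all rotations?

Answer: Final heading: North

Derivation:
Start: East
  R (right (90° clockwise)) -> South
  R (right (90° clockwise)) -> West
  U (U-turn (180°)) -> East
  R (right (90° clockwise)) -> South
  R (right (90° clockwise)) -> West
  L (left (90° counter-clockwise)) -> South
  L (left (90° counter-clockwise)) -> East
  R (right (90° clockwise)) -> South
  R (right (90° clockwise)) -> West
  R (right (90° clockwise)) -> North
Final: North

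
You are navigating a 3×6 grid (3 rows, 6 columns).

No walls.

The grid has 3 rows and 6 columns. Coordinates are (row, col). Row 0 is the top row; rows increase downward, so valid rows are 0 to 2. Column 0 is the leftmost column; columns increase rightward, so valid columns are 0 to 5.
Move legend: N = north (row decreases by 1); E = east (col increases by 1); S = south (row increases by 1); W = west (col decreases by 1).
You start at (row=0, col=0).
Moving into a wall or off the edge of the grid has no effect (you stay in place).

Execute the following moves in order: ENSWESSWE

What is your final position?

Start: (row=0, col=0)
  E (east): (row=0, col=0) -> (row=0, col=1)
  N (north): blocked, stay at (row=0, col=1)
  S (south): (row=0, col=1) -> (row=1, col=1)
  W (west): (row=1, col=1) -> (row=1, col=0)
  E (east): (row=1, col=0) -> (row=1, col=1)
  S (south): (row=1, col=1) -> (row=2, col=1)
  S (south): blocked, stay at (row=2, col=1)
  W (west): (row=2, col=1) -> (row=2, col=0)
  E (east): (row=2, col=0) -> (row=2, col=1)
Final: (row=2, col=1)

Answer: Final position: (row=2, col=1)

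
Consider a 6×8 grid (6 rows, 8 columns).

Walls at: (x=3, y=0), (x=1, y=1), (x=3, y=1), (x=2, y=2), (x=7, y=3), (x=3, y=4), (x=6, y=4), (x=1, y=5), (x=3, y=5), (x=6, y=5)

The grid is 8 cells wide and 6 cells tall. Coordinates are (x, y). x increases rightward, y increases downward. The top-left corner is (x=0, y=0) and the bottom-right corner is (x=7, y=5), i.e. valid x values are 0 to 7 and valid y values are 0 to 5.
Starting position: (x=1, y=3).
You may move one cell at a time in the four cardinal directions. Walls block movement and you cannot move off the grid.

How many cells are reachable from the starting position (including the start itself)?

Answer: Reachable cells: 36

Derivation:
BFS flood-fill from (x=1, y=3):
  Distance 0: (x=1, y=3)
  Distance 1: (x=1, y=2), (x=0, y=3), (x=2, y=3), (x=1, y=4)
  Distance 2: (x=0, y=2), (x=3, y=3), (x=0, y=4), (x=2, y=4)
  Distance 3: (x=0, y=1), (x=3, y=2), (x=4, y=3), (x=0, y=5), (x=2, y=5)
  Distance 4: (x=0, y=0), (x=4, y=2), (x=5, y=3), (x=4, y=4)
  Distance 5: (x=1, y=0), (x=4, y=1), (x=5, y=2), (x=6, y=3), (x=5, y=4), (x=4, y=5)
  Distance 6: (x=2, y=0), (x=4, y=0), (x=5, y=1), (x=6, y=2), (x=5, y=5)
  Distance 7: (x=5, y=0), (x=2, y=1), (x=6, y=1), (x=7, y=2)
  Distance 8: (x=6, y=0), (x=7, y=1)
  Distance 9: (x=7, y=0)
Total reachable: 36 (grid has 38 open cells total)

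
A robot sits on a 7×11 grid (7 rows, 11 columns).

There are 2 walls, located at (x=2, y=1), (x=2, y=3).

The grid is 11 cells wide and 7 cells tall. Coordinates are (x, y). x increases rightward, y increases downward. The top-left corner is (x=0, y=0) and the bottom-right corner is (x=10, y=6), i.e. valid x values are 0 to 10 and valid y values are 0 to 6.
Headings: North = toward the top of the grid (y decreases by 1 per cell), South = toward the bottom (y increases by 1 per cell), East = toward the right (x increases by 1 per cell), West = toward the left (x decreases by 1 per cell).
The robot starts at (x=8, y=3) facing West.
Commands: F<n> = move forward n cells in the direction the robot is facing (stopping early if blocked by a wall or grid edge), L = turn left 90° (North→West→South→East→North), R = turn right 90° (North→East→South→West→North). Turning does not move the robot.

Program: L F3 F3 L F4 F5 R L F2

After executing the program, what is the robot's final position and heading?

Start: (x=8, y=3), facing West
  L: turn left, now facing South
  F3: move forward 3, now at (x=8, y=6)
  F3: move forward 0/3 (blocked), now at (x=8, y=6)
  L: turn left, now facing East
  F4: move forward 2/4 (blocked), now at (x=10, y=6)
  F5: move forward 0/5 (blocked), now at (x=10, y=6)
  R: turn right, now facing South
  L: turn left, now facing East
  F2: move forward 0/2 (blocked), now at (x=10, y=6)
Final: (x=10, y=6), facing East

Answer: Final position: (x=10, y=6), facing East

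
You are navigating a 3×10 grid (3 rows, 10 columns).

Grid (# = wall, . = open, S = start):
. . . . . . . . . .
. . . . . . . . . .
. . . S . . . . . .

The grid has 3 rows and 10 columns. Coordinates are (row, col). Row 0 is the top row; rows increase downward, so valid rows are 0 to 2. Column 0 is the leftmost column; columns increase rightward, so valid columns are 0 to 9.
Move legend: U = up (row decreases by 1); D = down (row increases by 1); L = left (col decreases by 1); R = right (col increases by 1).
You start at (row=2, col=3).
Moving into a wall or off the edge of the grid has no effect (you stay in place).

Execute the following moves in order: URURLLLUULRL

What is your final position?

Answer: Final position: (row=0, col=1)

Derivation:
Start: (row=2, col=3)
  U (up): (row=2, col=3) -> (row=1, col=3)
  R (right): (row=1, col=3) -> (row=1, col=4)
  U (up): (row=1, col=4) -> (row=0, col=4)
  R (right): (row=0, col=4) -> (row=0, col=5)
  L (left): (row=0, col=5) -> (row=0, col=4)
  L (left): (row=0, col=4) -> (row=0, col=3)
  L (left): (row=0, col=3) -> (row=0, col=2)
  U (up): blocked, stay at (row=0, col=2)
  U (up): blocked, stay at (row=0, col=2)
  L (left): (row=0, col=2) -> (row=0, col=1)
  R (right): (row=0, col=1) -> (row=0, col=2)
  L (left): (row=0, col=2) -> (row=0, col=1)
Final: (row=0, col=1)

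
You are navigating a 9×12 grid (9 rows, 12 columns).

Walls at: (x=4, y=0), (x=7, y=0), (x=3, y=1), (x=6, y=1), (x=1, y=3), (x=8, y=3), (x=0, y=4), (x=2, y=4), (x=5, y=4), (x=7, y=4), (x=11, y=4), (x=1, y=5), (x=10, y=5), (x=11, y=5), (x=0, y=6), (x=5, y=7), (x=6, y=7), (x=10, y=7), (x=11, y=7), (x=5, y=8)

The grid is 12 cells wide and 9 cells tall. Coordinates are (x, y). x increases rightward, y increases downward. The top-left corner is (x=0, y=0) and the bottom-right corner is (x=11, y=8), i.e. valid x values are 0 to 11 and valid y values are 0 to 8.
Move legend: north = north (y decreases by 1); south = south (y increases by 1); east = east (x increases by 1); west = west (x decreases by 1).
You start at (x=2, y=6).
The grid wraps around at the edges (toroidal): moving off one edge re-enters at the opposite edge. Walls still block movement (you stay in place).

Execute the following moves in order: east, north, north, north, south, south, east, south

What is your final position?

Start: (x=2, y=6)
  east (east): (x=2, y=6) -> (x=3, y=6)
  north (north): (x=3, y=6) -> (x=3, y=5)
  north (north): (x=3, y=5) -> (x=3, y=4)
  north (north): (x=3, y=4) -> (x=3, y=3)
  south (south): (x=3, y=3) -> (x=3, y=4)
  south (south): (x=3, y=4) -> (x=3, y=5)
  east (east): (x=3, y=5) -> (x=4, y=5)
  south (south): (x=4, y=5) -> (x=4, y=6)
Final: (x=4, y=6)

Answer: Final position: (x=4, y=6)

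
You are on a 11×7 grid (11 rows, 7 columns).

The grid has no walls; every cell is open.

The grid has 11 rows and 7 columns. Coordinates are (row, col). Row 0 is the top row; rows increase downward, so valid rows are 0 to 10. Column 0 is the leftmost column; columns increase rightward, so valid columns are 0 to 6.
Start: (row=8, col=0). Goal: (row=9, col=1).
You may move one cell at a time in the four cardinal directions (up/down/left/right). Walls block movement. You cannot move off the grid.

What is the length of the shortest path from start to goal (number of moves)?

Answer: Shortest path length: 2

Derivation:
BFS from (row=8, col=0) until reaching (row=9, col=1):
  Distance 0: (row=8, col=0)
  Distance 1: (row=7, col=0), (row=8, col=1), (row=9, col=0)
  Distance 2: (row=6, col=0), (row=7, col=1), (row=8, col=2), (row=9, col=1), (row=10, col=0)  <- goal reached here
One shortest path (2 moves): (row=8, col=0) -> (row=8, col=1) -> (row=9, col=1)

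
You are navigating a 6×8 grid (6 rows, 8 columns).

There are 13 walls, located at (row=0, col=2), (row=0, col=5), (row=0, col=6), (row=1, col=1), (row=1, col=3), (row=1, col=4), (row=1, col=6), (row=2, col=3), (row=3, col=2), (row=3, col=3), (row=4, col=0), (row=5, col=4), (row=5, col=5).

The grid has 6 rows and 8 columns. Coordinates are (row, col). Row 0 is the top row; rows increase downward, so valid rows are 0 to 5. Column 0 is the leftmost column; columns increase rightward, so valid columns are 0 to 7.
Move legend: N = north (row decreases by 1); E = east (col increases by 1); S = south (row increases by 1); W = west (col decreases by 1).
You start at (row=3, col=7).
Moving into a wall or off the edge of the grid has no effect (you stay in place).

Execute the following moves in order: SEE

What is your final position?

Answer: Final position: (row=4, col=7)

Derivation:
Start: (row=3, col=7)
  S (south): (row=3, col=7) -> (row=4, col=7)
  E (east): blocked, stay at (row=4, col=7)
  E (east): blocked, stay at (row=4, col=7)
Final: (row=4, col=7)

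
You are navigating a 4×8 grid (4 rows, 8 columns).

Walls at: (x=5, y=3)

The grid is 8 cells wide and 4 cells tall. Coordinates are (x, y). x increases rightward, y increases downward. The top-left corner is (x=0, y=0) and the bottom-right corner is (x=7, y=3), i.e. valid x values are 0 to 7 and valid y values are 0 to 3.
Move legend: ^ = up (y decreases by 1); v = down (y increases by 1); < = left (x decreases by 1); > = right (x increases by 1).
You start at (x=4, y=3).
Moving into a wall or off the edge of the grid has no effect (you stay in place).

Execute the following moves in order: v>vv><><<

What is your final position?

Start: (x=4, y=3)
  v (down): blocked, stay at (x=4, y=3)
  > (right): blocked, stay at (x=4, y=3)
  v (down): blocked, stay at (x=4, y=3)
  v (down): blocked, stay at (x=4, y=3)
  > (right): blocked, stay at (x=4, y=3)
  < (left): (x=4, y=3) -> (x=3, y=3)
  > (right): (x=3, y=3) -> (x=4, y=3)
  < (left): (x=4, y=3) -> (x=3, y=3)
  < (left): (x=3, y=3) -> (x=2, y=3)
Final: (x=2, y=3)

Answer: Final position: (x=2, y=3)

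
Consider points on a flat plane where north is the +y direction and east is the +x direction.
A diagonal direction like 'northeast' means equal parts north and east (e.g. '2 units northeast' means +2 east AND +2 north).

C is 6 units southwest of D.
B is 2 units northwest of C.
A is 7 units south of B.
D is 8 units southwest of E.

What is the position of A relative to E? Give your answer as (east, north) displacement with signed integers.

Answer: A is at (east=-16, north=-19) relative to E.

Derivation:
Place E at the origin (east=0, north=0).
  D is 8 units southwest of E: delta (east=-8, north=-8); D at (east=-8, north=-8).
  C is 6 units southwest of D: delta (east=-6, north=-6); C at (east=-14, north=-14).
  B is 2 units northwest of C: delta (east=-2, north=+2); B at (east=-16, north=-12).
  A is 7 units south of B: delta (east=+0, north=-7); A at (east=-16, north=-19).
Therefore A relative to E: (east=-16, north=-19).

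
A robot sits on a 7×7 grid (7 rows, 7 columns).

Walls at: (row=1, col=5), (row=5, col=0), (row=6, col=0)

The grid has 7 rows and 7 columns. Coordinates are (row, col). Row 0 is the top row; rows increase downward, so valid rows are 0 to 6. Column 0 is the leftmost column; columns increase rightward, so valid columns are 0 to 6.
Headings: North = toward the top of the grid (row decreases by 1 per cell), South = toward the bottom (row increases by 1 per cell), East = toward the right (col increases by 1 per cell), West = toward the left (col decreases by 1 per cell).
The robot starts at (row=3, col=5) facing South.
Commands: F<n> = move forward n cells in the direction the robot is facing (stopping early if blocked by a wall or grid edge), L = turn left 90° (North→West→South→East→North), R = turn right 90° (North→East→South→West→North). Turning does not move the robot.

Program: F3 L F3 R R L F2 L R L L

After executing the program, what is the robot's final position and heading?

Start: (row=3, col=5), facing South
  F3: move forward 3, now at (row=6, col=5)
  L: turn left, now facing East
  F3: move forward 1/3 (blocked), now at (row=6, col=6)
  R: turn right, now facing South
  R: turn right, now facing West
  L: turn left, now facing South
  F2: move forward 0/2 (blocked), now at (row=6, col=6)
  L: turn left, now facing East
  R: turn right, now facing South
  L: turn left, now facing East
  L: turn left, now facing North
Final: (row=6, col=6), facing North

Answer: Final position: (row=6, col=6), facing North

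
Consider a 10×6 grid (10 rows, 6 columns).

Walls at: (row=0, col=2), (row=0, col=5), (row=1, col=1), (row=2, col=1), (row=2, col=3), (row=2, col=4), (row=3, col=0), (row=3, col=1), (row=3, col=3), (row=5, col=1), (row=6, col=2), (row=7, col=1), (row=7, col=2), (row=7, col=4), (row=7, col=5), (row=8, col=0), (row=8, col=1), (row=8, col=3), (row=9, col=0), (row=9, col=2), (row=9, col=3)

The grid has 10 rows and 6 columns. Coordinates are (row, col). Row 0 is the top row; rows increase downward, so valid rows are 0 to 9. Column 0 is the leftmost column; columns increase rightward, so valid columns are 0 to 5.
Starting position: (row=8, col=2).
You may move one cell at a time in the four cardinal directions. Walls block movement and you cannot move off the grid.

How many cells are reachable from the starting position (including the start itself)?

Answer: Reachable cells: 1

Derivation:
BFS flood-fill from (row=8, col=2):
  Distance 0: (row=8, col=2)
Total reachable: 1 (grid has 39 open cells total)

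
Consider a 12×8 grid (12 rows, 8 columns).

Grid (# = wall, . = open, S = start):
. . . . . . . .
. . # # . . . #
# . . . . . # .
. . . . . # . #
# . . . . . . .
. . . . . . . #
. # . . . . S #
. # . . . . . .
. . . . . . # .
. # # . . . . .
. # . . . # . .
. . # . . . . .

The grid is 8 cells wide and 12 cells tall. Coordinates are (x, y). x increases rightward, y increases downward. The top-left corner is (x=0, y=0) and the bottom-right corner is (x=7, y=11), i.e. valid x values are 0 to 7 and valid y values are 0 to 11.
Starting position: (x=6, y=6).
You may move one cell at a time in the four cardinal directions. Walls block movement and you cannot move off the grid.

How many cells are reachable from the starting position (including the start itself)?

BFS flood-fill from (x=6, y=6):
  Distance 0: (x=6, y=6)
  Distance 1: (x=6, y=5), (x=5, y=6), (x=6, y=7)
  Distance 2: (x=6, y=4), (x=5, y=5), (x=4, y=6), (x=5, y=7), (x=7, y=7)
  Distance 3: (x=6, y=3), (x=5, y=4), (x=7, y=4), (x=4, y=5), (x=3, y=6), (x=4, y=7), (x=5, y=8), (x=7, y=8)
  Distance 4: (x=4, y=4), (x=3, y=5), (x=2, y=6), (x=3, y=7), (x=4, y=8), (x=5, y=9), (x=7, y=9)
  Distance 5: (x=4, y=3), (x=3, y=4), (x=2, y=5), (x=2, y=7), (x=3, y=8), (x=4, y=9), (x=6, y=9), (x=7, y=10)
  Distance 6: (x=4, y=2), (x=3, y=3), (x=2, y=4), (x=1, y=5), (x=2, y=8), (x=3, y=9), (x=4, y=10), (x=6, y=10), (x=7, y=11)
  Distance 7: (x=4, y=1), (x=3, y=2), (x=5, y=2), (x=2, y=3), (x=1, y=4), (x=0, y=5), (x=1, y=8), (x=3, y=10), (x=4, y=11), (x=6, y=11)
  Distance 8: (x=4, y=0), (x=5, y=1), (x=2, y=2), (x=1, y=3), (x=0, y=6), (x=0, y=8), (x=2, y=10), (x=3, y=11), (x=5, y=11)
  Distance 9: (x=3, y=0), (x=5, y=0), (x=6, y=1), (x=1, y=2), (x=0, y=3), (x=0, y=7), (x=0, y=9)
  Distance 10: (x=2, y=0), (x=6, y=0), (x=1, y=1), (x=0, y=10)
  Distance 11: (x=1, y=0), (x=7, y=0), (x=0, y=1), (x=0, y=11)
  Distance 12: (x=0, y=0), (x=1, y=11)
Total reachable: 77 (grid has 78 open cells total)

Answer: Reachable cells: 77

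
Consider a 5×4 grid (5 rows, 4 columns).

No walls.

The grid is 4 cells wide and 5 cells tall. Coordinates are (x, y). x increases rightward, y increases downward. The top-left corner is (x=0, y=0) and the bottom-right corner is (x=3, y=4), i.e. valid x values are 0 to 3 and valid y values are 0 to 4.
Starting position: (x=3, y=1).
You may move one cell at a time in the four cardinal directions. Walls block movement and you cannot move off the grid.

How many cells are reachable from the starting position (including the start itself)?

Answer: Reachable cells: 20

Derivation:
BFS flood-fill from (x=3, y=1):
  Distance 0: (x=3, y=1)
  Distance 1: (x=3, y=0), (x=2, y=1), (x=3, y=2)
  Distance 2: (x=2, y=0), (x=1, y=1), (x=2, y=2), (x=3, y=3)
  Distance 3: (x=1, y=0), (x=0, y=1), (x=1, y=2), (x=2, y=3), (x=3, y=4)
  Distance 4: (x=0, y=0), (x=0, y=2), (x=1, y=3), (x=2, y=4)
  Distance 5: (x=0, y=3), (x=1, y=4)
  Distance 6: (x=0, y=4)
Total reachable: 20 (grid has 20 open cells total)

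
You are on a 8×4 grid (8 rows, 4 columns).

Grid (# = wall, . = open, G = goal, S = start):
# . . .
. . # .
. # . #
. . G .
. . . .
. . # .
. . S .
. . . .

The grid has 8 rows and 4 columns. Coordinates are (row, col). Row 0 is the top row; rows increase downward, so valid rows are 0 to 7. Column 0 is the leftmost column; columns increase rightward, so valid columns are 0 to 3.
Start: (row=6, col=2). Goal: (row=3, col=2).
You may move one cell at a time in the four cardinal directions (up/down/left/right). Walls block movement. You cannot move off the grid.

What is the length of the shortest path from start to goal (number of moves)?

Answer: Shortest path length: 5

Derivation:
BFS from (row=6, col=2) until reaching (row=3, col=2):
  Distance 0: (row=6, col=2)
  Distance 1: (row=6, col=1), (row=6, col=3), (row=7, col=2)
  Distance 2: (row=5, col=1), (row=5, col=3), (row=6, col=0), (row=7, col=1), (row=7, col=3)
  Distance 3: (row=4, col=1), (row=4, col=3), (row=5, col=0), (row=7, col=0)
  Distance 4: (row=3, col=1), (row=3, col=3), (row=4, col=0), (row=4, col=2)
  Distance 5: (row=3, col=0), (row=3, col=2)  <- goal reached here
One shortest path (5 moves): (row=6, col=2) -> (row=6, col=3) -> (row=5, col=3) -> (row=4, col=3) -> (row=4, col=2) -> (row=3, col=2)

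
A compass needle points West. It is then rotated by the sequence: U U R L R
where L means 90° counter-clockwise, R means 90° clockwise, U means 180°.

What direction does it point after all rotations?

Answer: Final heading: North

Derivation:
Start: West
  U (U-turn (180°)) -> East
  U (U-turn (180°)) -> West
  R (right (90° clockwise)) -> North
  L (left (90° counter-clockwise)) -> West
  R (right (90° clockwise)) -> North
Final: North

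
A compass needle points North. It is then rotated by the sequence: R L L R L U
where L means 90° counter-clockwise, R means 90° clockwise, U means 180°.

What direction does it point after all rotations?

Answer: Final heading: East

Derivation:
Start: North
  R (right (90° clockwise)) -> East
  L (left (90° counter-clockwise)) -> North
  L (left (90° counter-clockwise)) -> West
  R (right (90° clockwise)) -> North
  L (left (90° counter-clockwise)) -> West
  U (U-turn (180°)) -> East
Final: East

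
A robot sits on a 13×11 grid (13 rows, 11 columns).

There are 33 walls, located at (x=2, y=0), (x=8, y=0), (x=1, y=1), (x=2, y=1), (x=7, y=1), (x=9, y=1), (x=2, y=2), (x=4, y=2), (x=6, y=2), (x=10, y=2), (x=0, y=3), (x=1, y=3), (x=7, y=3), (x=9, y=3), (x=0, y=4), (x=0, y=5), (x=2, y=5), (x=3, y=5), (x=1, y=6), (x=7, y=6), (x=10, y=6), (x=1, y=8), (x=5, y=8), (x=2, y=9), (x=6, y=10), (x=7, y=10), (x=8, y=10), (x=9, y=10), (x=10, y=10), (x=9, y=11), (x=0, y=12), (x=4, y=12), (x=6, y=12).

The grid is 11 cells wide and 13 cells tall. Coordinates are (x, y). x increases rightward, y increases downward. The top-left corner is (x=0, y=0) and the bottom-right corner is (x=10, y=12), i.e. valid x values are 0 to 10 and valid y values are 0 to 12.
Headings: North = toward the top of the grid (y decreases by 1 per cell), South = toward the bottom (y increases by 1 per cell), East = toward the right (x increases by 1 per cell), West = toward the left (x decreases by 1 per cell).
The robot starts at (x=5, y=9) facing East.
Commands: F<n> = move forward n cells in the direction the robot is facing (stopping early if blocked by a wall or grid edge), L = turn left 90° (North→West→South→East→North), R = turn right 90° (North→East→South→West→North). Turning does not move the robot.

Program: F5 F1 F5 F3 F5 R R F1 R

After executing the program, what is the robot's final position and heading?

Answer: Final position: (x=9, y=9), facing North

Derivation:
Start: (x=5, y=9), facing East
  F5: move forward 5, now at (x=10, y=9)
  F1: move forward 0/1 (blocked), now at (x=10, y=9)
  F5: move forward 0/5 (blocked), now at (x=10, y=9)
  F3: move forward 0/3 (blocked), now at (x=10, y=9)
  F5: move forward 0/5 (blocked), now at (x=10, y=9)
  R: turn right, now facing South
  R: turn right, now facing West
  F1: move forward 1, now at (x=9, y=9)
  R: turn right, now facing North
Final: (x=9, y=9), facing North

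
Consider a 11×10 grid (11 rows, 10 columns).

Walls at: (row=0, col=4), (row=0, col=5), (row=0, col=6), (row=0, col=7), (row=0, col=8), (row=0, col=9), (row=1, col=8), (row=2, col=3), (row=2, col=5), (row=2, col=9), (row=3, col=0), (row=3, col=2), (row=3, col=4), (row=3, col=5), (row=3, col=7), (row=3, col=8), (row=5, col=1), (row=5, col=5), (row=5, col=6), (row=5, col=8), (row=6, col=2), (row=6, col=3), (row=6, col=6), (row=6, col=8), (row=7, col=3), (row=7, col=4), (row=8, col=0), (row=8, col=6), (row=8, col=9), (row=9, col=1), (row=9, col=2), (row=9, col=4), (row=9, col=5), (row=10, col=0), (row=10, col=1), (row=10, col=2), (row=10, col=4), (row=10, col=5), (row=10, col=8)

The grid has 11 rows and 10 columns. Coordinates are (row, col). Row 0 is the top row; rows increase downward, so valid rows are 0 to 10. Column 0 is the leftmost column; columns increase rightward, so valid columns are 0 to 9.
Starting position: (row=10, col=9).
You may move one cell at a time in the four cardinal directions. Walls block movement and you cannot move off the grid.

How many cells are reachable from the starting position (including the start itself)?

Answer: Reachable cells: 69

Derivation:
BFS flood-fill from (row=10, col=9):
  Distance 0: (row=10, col=9)
  Distance 1: (row=9, col=9)
  Distance 2: (row=9, col=8)
  Distance 3: (row=8, col=8), (row=9, col=7)
  Distance 4: (row=7, col=8), (row=8, col=7), (row=9, col=6), (row=10, col=7)
  Distance 5: (row=7, col=7), (row=7, col=9), (row=10, col=6)
  Distance 6: (row=6, col=7), (row=6, col=9), (row=7, col=6)
  Distance 7: (row=5, col=7), (row=5, col=9), (row=7, col=5)
  Distance 8: (row=4, col=7), (row=4, col=9), (row=6, col=5), (row=8, col=5)
  Distance 9: (row=3, col=9), (row=4, col=6), (row=4, col=8), (row=6, col=4), (row=8, col=4)
  Distance 10: (row=3, col=6), (row=4, col=5), (row=5, col=4), (row=8, col=3)
  Distance 11: (row=2, col=6), (row=4, col=4), (row=5, col=3), (row=8, col=2), (row=9, col=3)
  Distance 12: (row=1, col=6), (row=2, col=7), (row=4, col=3), (row=5, col=2), (row=7, col=2), (row=8, col=1), (row=10, col=3)
  Distance 13: (row=1, col=5), (row=1, col=7), (row=2, col=8), (row=3, col=3), (row=4, col=2), (row=7, col=1)
  Distance 14: (row=1, col=4), (row=4, col=1), (row=6, col=1), (row=7, col=0)
  Distance 15: (row=1, col=3), (row=2, col=4), (row=3, col=1), (row=4, col=0), (row=6, col=0)
  Distance 16: (row=0, col=3), (row=1, col=2), (row=2, col=1), (row=5, col=0)
  Distance 17: (row=0, col=2), (row=1, col=1), (row=2, col=0), (row=2, col=2)
  Distance 18: (row=0, col=1), (row=1, col=0)
  Distance 19: (row=0, col=0)
Total reachable: 69 (grid has 71 open cells total)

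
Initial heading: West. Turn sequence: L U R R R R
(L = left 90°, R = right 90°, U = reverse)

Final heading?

Answer: Final heading: North

Derivation:
Start: West
  L (left (90° counter-clockwise)) -> South
  U (U-turn (180°)) -> North
  R (right (90° clockwise)) -> East
  R (right (90° clockwise)) -> South
  R (right (90° clockwise)) -> West
  R (right (90° clockwise)) -> North
Final: North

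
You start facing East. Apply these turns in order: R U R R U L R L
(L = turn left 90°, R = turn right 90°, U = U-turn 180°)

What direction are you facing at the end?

Start: East
  R (right (90° clockwise)) -> South
  U (U-turn (180°)) -> North
  R (right (90° clockwise)) -> East
  R (right (90° clockwise)) -> South
  U (U-turn (180°)) -> North
  L (left (90° counter-clockwise)) -> West
  R (right (90° clockwise)) -> North
  L (left (90° counter-clockwise)) -> West
Final: West

Answer: Final heading: West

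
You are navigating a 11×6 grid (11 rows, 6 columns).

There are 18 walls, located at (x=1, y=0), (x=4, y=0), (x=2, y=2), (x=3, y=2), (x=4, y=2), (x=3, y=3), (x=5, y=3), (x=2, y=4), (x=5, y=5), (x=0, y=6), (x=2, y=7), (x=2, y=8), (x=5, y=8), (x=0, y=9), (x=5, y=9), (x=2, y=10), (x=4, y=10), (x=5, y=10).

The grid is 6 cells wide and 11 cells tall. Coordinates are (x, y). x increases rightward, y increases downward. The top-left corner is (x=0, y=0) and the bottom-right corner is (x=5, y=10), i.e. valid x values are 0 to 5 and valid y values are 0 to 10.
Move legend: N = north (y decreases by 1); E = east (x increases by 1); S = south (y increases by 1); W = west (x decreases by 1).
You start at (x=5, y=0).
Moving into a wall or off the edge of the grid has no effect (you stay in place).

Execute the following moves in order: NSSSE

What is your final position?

Answer: Final position: (x=5, y=2)

Derivation:
Start: (x=5, y=0)
  N (north): blocked, stay at (x=5, y=0)
  S (south): (x=5, y=0) -> (x=5, y=1)
  S (south): (x=5, y=1) -> (x=5, y=2)
  S (south): blocked, stay at (x=5, y=2)
  E (east): blocked, stay at (x=5, y=2)
Final: (x=5, y=2)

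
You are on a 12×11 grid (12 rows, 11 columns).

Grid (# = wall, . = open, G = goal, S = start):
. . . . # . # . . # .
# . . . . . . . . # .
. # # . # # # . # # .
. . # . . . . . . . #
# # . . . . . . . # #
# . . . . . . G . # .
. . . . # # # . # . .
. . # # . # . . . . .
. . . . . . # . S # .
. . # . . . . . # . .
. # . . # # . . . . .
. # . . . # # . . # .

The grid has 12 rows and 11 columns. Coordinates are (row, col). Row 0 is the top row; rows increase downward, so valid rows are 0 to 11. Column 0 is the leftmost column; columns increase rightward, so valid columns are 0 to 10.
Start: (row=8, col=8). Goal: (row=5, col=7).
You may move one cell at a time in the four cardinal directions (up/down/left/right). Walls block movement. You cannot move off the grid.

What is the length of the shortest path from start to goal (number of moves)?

BFS from (row=8, col=8) until reaching (row=5, col=7):
  Distance 0: (row=8, col=8)
  Distance 1: (row=7, col=8), (row=8, col=7)
  Distance 2: (row=7, col=7), (row=7, col=9), (row=9, col=7)
  Distance 3: (row=6, col=7), (row=6, col=9), (row=7, col=6), (row=7, col=10), (row=9, col=6), (row=10, col=7)
  Distance 4: (row=5, col=7), (row=6, col=10), (row=8, col=10), (row=9, col=5), (row=10, col=6), (row=10, col=8), (row=11, col=7)  <- goal reached here
One shortest path (4 moves): (row=8, col=8) -> (row=8, col=7) -> (row=7, col=7) -> (row=6, col=7) -> (row=5, col=7)

Answer: Shortest path length: 4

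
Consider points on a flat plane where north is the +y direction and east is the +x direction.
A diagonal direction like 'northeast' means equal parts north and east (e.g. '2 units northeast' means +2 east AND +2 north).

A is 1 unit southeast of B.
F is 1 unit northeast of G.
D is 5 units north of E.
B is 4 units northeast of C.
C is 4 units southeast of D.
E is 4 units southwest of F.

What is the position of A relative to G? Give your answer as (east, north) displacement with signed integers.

Answer: A is at (east=6, north=1) relative to G.

Derivation:
Place G at the origin (east=0, north=0).
  F is 1 unit northeast of G: delta (east=+1, north=+1); F at (east=1, north=1).
  E is 4 units southwest of F: delta (east=-4, north=-4); E at (east=-3, north=-3).
  D is 5 units north of E: delta (east=+0, north=+5); D at (east=-3, north=2).
  C is 4 units southeast of D: delta (east=+4, north=-4); C at (east=1, north=-2).
  B is 4 units northeast of C: delta (east=+4, north=+4); B at (east=5, north=2).
  A is 1 unit southeast of B: delta (east=+1, north=-1); A at (east=6, north=1).
Therefore A relative to G: (east=6, north=1).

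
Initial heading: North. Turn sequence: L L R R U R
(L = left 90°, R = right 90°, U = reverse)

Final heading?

Answer: Final heading: West

Derivation:
Start: North
  L (left (90° counter-clockwise)) -> West
  L (left (90° counter-clockwise)) -> South
  R (right (90° clockwise)) -> West
  R (right (90° clockwise)) -> North
  U (U-turn (180°)) -> South
  R (right (90° clockwise)) -> West
Final: West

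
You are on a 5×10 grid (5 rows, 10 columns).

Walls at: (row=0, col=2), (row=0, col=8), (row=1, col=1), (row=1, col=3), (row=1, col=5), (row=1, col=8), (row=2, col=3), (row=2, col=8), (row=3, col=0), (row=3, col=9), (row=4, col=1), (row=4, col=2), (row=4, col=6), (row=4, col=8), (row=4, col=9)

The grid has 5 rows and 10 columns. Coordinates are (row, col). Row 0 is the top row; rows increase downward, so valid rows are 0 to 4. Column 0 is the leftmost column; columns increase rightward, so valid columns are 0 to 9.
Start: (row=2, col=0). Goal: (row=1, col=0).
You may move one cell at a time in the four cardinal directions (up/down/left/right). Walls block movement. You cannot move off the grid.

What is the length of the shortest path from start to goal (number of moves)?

Answer: Shortest path length: 1

Derivation:
BFS from (row=2, col=0) until reaching (row=1, col=0):
  Distance 0: (row=2, col=0)
  Distance 1: (row=1, col=0), (row=2, col=1)  <- goal reached here
One shortest path (1 moves): (row=2, col=0) -> (row=1, col=0)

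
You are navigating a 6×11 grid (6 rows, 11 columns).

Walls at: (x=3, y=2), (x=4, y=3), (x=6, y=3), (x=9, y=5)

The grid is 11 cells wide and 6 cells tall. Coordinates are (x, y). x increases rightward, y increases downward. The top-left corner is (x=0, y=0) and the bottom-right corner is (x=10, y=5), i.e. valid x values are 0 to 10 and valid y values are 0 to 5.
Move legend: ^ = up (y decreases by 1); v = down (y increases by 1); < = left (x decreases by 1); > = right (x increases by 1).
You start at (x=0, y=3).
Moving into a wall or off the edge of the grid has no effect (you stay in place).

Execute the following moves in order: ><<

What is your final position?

Start: (x=0, y=3)
  > (right): (x=0, y=3) -> (x=1, y=3)
  < (left): (x=1, y=3) -> (x=0, y=3)
  < (left): blocked, stay at (x=0, y=3)
Final: (x=0, y=3)

Answer: Final position: (x=0, y=3)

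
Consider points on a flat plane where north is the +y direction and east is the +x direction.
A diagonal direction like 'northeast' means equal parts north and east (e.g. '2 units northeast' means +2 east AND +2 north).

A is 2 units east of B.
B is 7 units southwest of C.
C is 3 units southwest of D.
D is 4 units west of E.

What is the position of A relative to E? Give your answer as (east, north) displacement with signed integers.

Answer: A is at (east=-12, north=-10) relative to E.

Derivation:
Place E at the origin (east=0, north=0).
  D is 4 units west of E: delta (east=-4, north=+0); D at (east=-4, north=0).
  C is 3 units southwest of D: delta (east=-3, north=-3); C at (east=-7, north=-3).
  B is 7 units southwest of C: delta (east=-7, north=-7); B at (east=-14, north=-10).
  A is 2 units east of B: delta (east=+2, north=+0); A at (east=-12, north=-10).
Therefore A relative to E: (east=-12, north=-10).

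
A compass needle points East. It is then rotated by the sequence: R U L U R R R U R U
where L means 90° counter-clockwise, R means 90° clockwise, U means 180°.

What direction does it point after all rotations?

Answer: Final heading: East

Derivation:
Start: East
  R (right (90° clockwise)) -> South
  U (U-turn (180°)) -> North
  L (left (90° counter-clockwise)) -> West
  U (U-turn (180°)) -> East
  R (right (90° clockwise)) -> South
  R (right (90° clockwise)) -> West
  R (right (90° clockwise)) -> North
  U (U-turn (180°)) -> South
  R (right (90° clockwise)) -> West
  U (U-turn (180°)) -> East
Final: East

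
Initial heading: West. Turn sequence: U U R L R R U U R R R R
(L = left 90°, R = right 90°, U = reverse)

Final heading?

Start: West
  U (U-turn (180°)) -> East
  U (U-turn (180°)) -> West
  R (right (90° clockwise)) -> North
  L (left (90° counter-clockwise)) -> West
  R (right (90° clockwise)) -> North
  R (right (90° clockwise)) -> East
  U (U-turn (180°)) -> West
  U (U-turn (180°)) -> East
  R (right (90° clockwise)) -> South
  R (right (90° clockwise)) -> West
  R (right (90° clockwise)) -> North
  R (right (90° clockwise)) -> East
Final: East

Answer: Final heading: East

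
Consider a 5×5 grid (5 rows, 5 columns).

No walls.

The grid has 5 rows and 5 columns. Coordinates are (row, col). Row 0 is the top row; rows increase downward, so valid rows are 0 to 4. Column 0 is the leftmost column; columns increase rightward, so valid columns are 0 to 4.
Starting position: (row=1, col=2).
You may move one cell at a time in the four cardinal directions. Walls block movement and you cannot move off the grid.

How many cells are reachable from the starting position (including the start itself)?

Answer: Reachable cells: 25

Derivation:
BFS flood-fill from (row=1, col=2):
  Distance 0: (row=1, col=2)
  Distance 1: (row=0, col=2), (row=1, col=1), (row=1, col=3), (row=2, col=2)
  Distance 2: (row=0, col=1), (row=0, col=3), (row=1, col=0), (row=1, col=4), (row=2, col=1), (row=2, col=3), (row=3, col=2)
  Distance 3: (row=0, col=0), (row=0, col=4), (row=2, col=0), (row=2, col=4), (row=3, col=1), (row=3, col=3), (row=4, col=2)
  Distance 4: (row=3, col=0), (row=3, col=4), (row=4, col=1), (row=4, col=3)
  Distance 5: (row=4, col=0), (row=4, col=4)
Total reachable: 25 (grid has 25 open cells total)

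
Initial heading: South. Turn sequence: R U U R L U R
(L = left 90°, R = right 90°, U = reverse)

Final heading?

Answer: Final heading: South

Derivation:
Start: South
  R (right (90° clockwise)) -> West
  U (U-turn (180°)) -> East
  U (U-turn (180°)) -> West
  R (right (90° clockwise)) -> North
  L (left (90° counter-clockwise)) -> West
  U (U-turn (180°)) -> East
  R (right (90° clockwise)) -> South
Final: South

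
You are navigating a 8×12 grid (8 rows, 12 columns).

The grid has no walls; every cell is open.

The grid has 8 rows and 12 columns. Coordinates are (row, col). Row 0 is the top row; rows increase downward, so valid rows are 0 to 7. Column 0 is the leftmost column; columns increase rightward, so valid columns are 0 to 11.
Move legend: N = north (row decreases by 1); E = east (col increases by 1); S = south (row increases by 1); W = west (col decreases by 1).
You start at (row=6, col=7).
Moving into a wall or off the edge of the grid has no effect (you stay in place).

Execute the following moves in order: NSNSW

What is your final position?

Start: (row=6, col=7)
  N (north): (row=6, col=7) -> (row=5, col=7)
  S (south): (row=5, col=7) -> (row=6, col=7)
  N (north): (row=6, col=7) -> (row=5, col=7)
  S (south): (row=5, col=7) -> (row=6, col=7)
  W (west): (row=6, col=7) -> (row=6, col=6)
Final: (row=6, col=6)

Answer: Final position: (row=6, col=6)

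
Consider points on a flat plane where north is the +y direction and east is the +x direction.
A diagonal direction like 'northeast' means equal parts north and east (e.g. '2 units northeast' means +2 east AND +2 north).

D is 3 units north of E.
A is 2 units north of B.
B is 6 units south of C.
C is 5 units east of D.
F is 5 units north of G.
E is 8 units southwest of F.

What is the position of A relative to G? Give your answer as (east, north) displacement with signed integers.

Answer: A is at (east=-3, north=-4) relative to G.

Derivation:
Place G at the origin (east=0, north=0).
  F is 5 units north of G: delta (east=+0, north=+5); F at (east=0, north=5).
  E is 8 units southwest of F: delta (east=-8, north=-8); E at (east=-8, north=-3).
  D is 3 units north of E: delta (east=+0, north=+3); D at (east=-8, north=0).
  C is 5 units east of D: delta (east=+5, north=+0); C at (east=-3, north=0).
  B is 6 units south of C: delta (east=+0, north=-6); B at (east=-3, north=-6).
  A is 2 units north of B: delta (east=+0, north=+2); A at (east=-3, north=-4).
Therefore A relative to G: (east=-3, north=-4).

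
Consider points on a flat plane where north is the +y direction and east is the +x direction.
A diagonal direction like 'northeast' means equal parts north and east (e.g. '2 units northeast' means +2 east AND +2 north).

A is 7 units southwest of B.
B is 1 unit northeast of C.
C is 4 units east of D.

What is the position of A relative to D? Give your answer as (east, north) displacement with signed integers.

Answer: A is at (east=-2, north=-6) relative to D.

Derivation:
Place D at the origin (east=0, north=0).
  C is 4 units east of D: delta (east=+4, north=+0); C at (east=4, north=0).
  B is 1 unit northeast of C: delta (east=+1, north=+1); B at (east=5, north=1).
  A is 7 units southwest of B: delta (east=-7, north=-7); A at (east=-2, north=-6).
Therefore A relative to D: (east=-2, north=-6).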